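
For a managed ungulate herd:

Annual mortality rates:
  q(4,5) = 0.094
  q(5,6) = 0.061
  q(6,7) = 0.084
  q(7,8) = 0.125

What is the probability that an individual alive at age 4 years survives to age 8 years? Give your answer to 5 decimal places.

Chaining the interval survival probabilities: (1 − 0.094) × (1 − 0.061) × (1 − 0.084) × (1 − 0.125).
= 0.906 × 0.939 × 0.916 × 0.875 = 0.681863.

0.68186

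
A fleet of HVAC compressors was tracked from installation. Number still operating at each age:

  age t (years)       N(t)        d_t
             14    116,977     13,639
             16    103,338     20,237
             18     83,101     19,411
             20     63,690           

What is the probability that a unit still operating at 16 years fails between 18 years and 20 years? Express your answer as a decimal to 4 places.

0.1878

This is the probability of reaching 18 but not 20, conditional on being operational at 16: (N(18) − N(20)) / N(16).
= (83,101 − 63,690) / 103,338 = 19,411 / 103,338 = 0.187840.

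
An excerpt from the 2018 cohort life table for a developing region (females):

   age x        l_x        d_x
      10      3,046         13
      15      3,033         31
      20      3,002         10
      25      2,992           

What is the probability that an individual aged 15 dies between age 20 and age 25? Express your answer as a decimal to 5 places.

We want 5|5q15 = (l_20 − l_25)/l_15.
This is the probability of reaching 20 but not 25, conditional on being alive at 15: (l_20 − l_25) / l_15.
= (3,002 − 2,992) / 3,033 = 10 / 3,033 = 0.003297.

0.00330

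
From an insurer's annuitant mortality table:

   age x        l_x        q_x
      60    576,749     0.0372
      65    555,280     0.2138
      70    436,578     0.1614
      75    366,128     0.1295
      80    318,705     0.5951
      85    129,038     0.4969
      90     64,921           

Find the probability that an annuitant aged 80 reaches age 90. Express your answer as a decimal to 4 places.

0.2037

We want 10p80 = l_90/l_80.
The conditional survival probability is l_90/l_80 = 64,921/318,705 = 0.203702.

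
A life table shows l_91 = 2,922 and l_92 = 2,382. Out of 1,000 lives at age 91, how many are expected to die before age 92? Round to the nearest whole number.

The relevant probability is 1 − 2,382/2,922 = 0.184805.
Expected number = 1,000 × 0.184805 = 185.

185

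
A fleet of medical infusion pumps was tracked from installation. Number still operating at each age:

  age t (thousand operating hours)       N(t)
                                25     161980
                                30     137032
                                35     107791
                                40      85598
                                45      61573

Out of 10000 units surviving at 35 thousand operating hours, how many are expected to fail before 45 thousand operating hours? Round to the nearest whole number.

4288

The relevant probability is 1 − 61573/107791 = 0.428774.
Expected number = 10000 × 0.428774 = 4288.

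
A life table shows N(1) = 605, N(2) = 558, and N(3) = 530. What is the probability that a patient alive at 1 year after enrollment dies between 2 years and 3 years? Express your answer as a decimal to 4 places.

This is the probability of reaching 2 but not 3, conditional on being alive at 1: (N(2) − N(3)) / N(1).
= (558 − 530) / 605 = 28 / 605 = 0.046281.

0.0463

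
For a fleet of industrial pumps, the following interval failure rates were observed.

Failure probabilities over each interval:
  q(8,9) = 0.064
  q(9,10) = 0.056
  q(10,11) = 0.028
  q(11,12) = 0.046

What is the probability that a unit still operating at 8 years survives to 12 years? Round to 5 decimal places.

0.81934

Survival from 8 to 12 is the product of surviving each interval: (1 − 0.064) × (1 − 0.056) × (1 − 0.028) × (1 − 0.046).
= 0.936 × 0.944 × 0.972 × 0.954 = 0.819337.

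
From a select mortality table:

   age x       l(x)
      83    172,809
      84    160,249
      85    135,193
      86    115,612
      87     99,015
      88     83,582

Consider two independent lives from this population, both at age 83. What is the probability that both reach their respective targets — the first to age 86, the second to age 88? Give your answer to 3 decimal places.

p₁ = l(86)/l(83) = 115,612/172,809 = 0.669016; p₂ = l(88)/l(83) = 83,582/172,809 = 0.483667.
P(both) = p₁ × p₂ = 0.669016 × 0.483667 = 0.323581.

0.324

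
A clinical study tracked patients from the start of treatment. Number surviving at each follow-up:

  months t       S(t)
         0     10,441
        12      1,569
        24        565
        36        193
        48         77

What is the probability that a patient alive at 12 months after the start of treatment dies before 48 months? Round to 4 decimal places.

P(die before 48 | alive at 12) = 1 − S(48)/S(12) = 1 − 77/1,569 = (1,492)/1,569 = 0.950924.

0.9509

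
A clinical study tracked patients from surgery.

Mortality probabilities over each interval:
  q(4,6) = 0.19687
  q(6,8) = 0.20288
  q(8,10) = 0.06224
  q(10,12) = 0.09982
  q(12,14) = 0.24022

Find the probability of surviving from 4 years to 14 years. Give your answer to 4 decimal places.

Survival from 4 to 14 is the product of surviving each interval: (1 − 0.19687) × (1 − 0.20288) × (1 − 0.06224) × (1 − 0.09982) × (1 − 0.24022).
= 0.80313 × 0.79712 × 0.93776 × 0.90018 × 0.75978 = 0.410600.

0.4106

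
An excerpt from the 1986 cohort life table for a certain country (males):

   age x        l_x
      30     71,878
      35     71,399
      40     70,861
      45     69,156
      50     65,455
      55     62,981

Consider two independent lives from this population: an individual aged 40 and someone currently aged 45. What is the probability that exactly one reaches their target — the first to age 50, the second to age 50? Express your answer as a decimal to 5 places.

p₁ = l_50/l_40 = 65,455/70,861 = 0.923710; p₂ = l_50/l_45 = 65,455/69,156 = 0.946483.
P(exactly one) = p₁(1−p₂) + (1−p₁)p₂ = 0.049434 + 0.072207 = 0.121641.

0.12164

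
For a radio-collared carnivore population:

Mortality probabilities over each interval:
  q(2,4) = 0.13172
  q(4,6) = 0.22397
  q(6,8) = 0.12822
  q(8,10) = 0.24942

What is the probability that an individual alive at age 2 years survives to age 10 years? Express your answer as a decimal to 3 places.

0.441

The overall survival probability is (1 − 0.13172) × (1 − 0.22397) × (1 − 0.12822) × (1 − 0.24942).
= 0.86828 × 0.77603 × 0.87178 × 0.75058 = 0.440902.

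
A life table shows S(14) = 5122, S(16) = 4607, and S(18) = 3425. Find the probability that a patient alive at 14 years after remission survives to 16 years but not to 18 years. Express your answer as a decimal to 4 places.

This is the probability of reaching 16 but not 18, conditional on being alive at 14: (S(16) − S(18)) / S(14).
= (4607 − 3425) / 5122 = 1182 / 5122 = 0.230769.

0.2308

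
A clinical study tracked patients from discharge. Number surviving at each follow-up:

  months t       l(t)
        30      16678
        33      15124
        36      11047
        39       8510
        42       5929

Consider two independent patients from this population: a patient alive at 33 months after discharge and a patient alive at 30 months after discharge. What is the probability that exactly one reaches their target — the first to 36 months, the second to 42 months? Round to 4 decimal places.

p₁ = l(36)/l(33) = 11047/15124 = 0.730428; p₂ = l(42)/l(30) = 5929/16678 = 0.355498.
P(exactly one) = p₁(1−p₂) + (1−p₁)p₂ = 0.470762 + 0.095832 = 0.566595.

0.5666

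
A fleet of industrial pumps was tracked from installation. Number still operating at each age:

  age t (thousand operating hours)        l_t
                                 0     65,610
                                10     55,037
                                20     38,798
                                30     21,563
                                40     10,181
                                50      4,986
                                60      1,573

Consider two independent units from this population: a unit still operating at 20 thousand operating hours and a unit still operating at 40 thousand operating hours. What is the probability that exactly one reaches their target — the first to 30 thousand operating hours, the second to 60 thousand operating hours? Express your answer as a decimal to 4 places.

0.5385

p₁ = l_30/l_20 = 21,563/38,798 = 0.555776; p₂ = l_60/l_40 = 1,573/10,181 = 0.154503.
P(exactly one) = p₁(1−p₂) + (1−p₁)p₂ = 0.469907 + 0.068634 = 0.538541.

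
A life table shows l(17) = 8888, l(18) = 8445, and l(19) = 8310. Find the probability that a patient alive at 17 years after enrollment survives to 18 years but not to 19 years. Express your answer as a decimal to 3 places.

0.015

This is the probability of reaching 18 but not 19, conditional on being alive at 17: (l(18) − l(19)) / l(17).
= (8445 − 8310) / 8888 = 135 / 8888 = 0.015189.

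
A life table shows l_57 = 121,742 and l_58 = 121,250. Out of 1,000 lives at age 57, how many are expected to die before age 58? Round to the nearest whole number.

The relevant probability is 1 − 121,250/121,742 = 0.004041.
Expected number = 1,000 × 0.004041 = 4.

4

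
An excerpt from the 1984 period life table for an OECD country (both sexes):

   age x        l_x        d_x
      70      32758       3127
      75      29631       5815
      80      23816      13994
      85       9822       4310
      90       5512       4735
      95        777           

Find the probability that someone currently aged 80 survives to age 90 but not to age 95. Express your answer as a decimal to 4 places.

We want 10|5q80 = (l_90 − l_95)/l_80.
This is the probability of reaching 90 but not 95, conditional on being alive at 80: (l_90 − l_95) / l_80.
= (5512 − 777) / 23816 = 4735 / 23816 = 0.198816.

0.1988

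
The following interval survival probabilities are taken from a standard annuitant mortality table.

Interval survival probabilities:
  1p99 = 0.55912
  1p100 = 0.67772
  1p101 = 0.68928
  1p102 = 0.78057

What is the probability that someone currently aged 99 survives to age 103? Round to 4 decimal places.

0.2039

Chaining the interval survival probabilities: 0.55912 × 0.67772 × 0.68928 × 0.78057.
= 0.203874.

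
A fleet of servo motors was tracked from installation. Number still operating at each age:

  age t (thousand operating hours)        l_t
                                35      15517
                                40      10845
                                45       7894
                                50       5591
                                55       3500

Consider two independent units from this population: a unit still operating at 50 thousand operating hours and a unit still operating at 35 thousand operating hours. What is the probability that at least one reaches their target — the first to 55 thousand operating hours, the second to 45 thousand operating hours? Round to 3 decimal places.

0.816

p₁ = l_55/l_50 = 3500/5591 = 0.626006; p₂ = l_45/l_35 = 7894/15517 = 0.508732.
P(at least one) = 1 − (1−p₁)(1−p₂) = 1 − 0.373994 × 0.491268 = 0.816269.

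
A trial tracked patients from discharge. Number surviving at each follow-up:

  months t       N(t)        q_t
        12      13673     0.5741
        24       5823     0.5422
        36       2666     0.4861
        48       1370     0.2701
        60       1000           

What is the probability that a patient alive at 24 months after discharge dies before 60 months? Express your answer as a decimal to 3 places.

P(die before 60 | alive at 24) = 1 − N(60)/N(24) = 1 − 1000/5823 = (4823)/5823 = 0.828267.

0.828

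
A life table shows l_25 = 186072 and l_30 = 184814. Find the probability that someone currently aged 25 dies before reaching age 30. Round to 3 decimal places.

P(die before 30 | alive at 25) = 1 − l_30/l_25 = 1 − 184814/186072 = (1258)/186072 = 0.006761.

0.007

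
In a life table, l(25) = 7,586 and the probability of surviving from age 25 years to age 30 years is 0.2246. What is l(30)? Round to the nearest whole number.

1704

l(30) = l(25) × p = 7,586 × 0.2246 = 1704.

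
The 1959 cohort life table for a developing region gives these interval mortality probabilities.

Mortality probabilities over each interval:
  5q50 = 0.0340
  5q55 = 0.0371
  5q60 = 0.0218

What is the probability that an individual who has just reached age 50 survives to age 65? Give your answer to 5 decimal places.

0.90988

15p50 = (1 − 0.0340) × (1 − 0.0371) × (1 − 0.0218).
= 0.9660 × 0.9629 × 0.9782 = 0.909884.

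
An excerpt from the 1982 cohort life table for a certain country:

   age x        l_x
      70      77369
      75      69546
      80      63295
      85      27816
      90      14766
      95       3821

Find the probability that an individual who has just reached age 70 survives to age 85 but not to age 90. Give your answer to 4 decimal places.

This is the probability of reaching 85 but not 90, conditional on being alive at 70: (l_85 − l_90) / l_70.
= (27816 − 14766) / 77369 = 13050 / 77369 = 0.168672.

0.1687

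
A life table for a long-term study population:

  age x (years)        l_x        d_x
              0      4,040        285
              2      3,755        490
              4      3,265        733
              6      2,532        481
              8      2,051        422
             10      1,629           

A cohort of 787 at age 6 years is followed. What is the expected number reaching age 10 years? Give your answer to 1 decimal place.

506.3

The relevant probability is 1,629/2,532 = 0.643365.
Expected number = 787 × 0.643365 = 506.3.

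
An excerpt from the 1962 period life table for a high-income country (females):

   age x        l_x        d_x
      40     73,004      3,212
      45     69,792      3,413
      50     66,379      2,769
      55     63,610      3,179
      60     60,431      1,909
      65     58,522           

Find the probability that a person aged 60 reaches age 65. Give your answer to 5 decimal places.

0.96841

We want 5p60 = l_65/l_60.
The conditional survival probability is l_65/l_60 = 58,522/60,431 = 0.968410.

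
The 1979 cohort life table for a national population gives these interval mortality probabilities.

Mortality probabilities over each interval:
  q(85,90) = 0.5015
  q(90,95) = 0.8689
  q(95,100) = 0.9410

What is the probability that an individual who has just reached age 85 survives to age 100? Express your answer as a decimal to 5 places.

0.00386

Survival from 85 to 100 is the product of surviving each interval: (1 − 0.5015) × (1 − 0.8689) × (1 − 0.9410).
= 0.4985 × 0.1311 × 0.0590 = 0.003856.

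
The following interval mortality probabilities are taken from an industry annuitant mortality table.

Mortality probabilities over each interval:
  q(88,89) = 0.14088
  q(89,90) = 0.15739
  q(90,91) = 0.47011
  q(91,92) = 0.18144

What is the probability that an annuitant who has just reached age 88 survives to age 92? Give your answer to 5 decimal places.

Survival from 88 to 92 is the product of surviving each interval: (1 − 0.14088) × (1 − 0.15739) × (1 − 0.47011) × (1 − 0.18144).
= 0.85912 × 0.84261 × 0.52989 × 0.81856 = 0.313991.

0.31399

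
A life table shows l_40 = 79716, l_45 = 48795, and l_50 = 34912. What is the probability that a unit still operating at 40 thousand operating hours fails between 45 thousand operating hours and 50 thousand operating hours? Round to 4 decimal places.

0.1742

This is the probability of reaching 45 but not 50, conditional on being operational at 40: (l_45 − l_50) / l_40.
= (48795 − 34912) / 79716 = 13883 / 79716 = 0.174156.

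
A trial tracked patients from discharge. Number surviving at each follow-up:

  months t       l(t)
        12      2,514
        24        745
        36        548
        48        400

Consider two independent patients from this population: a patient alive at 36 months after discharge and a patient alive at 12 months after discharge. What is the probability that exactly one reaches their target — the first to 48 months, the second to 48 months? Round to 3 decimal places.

p₁ = l(48)/l(36) = 400/548 = 0.729927; p₂ = l(48)/l(12) = 400/2,514 = 0.159109.
P(exactly one) = p₁(1−p₂) + (1−p₁)p₂ = 0.613789 + 0.042971 = 0.656760.

0.657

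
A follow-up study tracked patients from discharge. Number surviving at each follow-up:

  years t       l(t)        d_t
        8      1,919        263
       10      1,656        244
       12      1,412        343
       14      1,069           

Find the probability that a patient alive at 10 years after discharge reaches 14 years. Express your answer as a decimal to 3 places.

0.646

The conditional survival probability is l(14)/l(10) = 1,069/1,656 = 0.645531.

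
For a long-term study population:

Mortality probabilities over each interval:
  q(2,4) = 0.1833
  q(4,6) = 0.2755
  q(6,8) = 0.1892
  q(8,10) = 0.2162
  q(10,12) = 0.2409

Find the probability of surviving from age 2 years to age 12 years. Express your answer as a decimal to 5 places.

Survival from 2 to 12 is the product of surviving each interval: (1 − 0.1833) × (1 − 0.2755) × (1 − 0.1892) × (1 − 0.2162) × (1 − 0.2409).
= 0.8167 × 0.7245 × 0.8108 × 0.7838 × 0.7591 = 0.285443.

0.28544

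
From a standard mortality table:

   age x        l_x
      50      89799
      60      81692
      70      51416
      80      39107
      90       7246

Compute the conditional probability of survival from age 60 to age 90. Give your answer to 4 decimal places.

0.0887

We want 30p60 = l_90/l_60.
The conditional survival probability is l_90/l_60 = 7246/81692 = 0.088699.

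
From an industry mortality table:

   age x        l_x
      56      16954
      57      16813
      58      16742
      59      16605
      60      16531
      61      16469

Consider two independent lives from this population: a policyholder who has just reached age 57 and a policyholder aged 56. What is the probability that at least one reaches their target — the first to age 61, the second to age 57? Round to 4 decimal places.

p₁ = l_61/l_57 = 16469/16813 = 0.979540; p₂ = l_57/l_56 = 16813/16954 = 0.991683.
P(at least one) = 1 − (1−p₁)(1−p₂) = 1 − 0.020460 × 0.008317 = 0.999830.

0.9998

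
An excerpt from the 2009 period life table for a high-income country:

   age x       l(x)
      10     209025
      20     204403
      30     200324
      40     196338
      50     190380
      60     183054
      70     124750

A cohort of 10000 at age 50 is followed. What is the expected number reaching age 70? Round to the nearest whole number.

6553

The relevant probability is 124750/190380 = 0.655268.
Expected number = 10000 × 0.655268 = 6553.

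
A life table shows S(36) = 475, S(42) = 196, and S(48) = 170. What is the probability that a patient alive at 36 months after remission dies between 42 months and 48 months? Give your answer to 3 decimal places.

0.055

This is the probability of reaching 42 but not 48, conditional on being alive at 36: (S(42) − S(48)) / S(36).
= (196 − 170) / 475 = 26 / 475 = 0.054737.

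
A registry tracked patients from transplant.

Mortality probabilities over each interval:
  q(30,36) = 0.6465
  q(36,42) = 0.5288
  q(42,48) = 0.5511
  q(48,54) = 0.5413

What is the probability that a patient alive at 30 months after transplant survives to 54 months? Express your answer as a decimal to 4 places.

P(survive 30→54) = (1 − 0.6465) × (1 − 0.5288) × (1 − 0.5511) × (1 − 0.5413).
= 0.3535 × 0.4712 × 0.4489 × 0.4587 = 0.034298.

0.0343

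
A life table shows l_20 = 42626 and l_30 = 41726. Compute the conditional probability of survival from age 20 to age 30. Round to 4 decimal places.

0.9789

The conditional survival probability is l_30/l_20 = 41726/42626 = 0.978886.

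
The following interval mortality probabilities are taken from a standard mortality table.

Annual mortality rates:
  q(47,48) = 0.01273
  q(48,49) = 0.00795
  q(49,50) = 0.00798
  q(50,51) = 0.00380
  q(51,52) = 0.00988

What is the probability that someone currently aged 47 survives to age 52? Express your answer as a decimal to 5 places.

The overall survival probability is (1 − 0.01273) × (1 − 0.00795) × (1 − 0.00798) × (1 − 0.00380) × (1 − 0.00988).
= 0.98727 × 0.99205 × 0.99202 × 0.99620 × 0.99012 = 0.958350.

0.95835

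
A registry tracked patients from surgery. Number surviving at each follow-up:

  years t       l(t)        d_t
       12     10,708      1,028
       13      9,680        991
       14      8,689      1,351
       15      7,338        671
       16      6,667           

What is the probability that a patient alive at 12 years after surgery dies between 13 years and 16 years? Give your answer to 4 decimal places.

This is the probability of reaching 13 but not 16, conditional on being alive at 12: (l(13) − l(16)) / l(12).
= (9,680 − 6,667) / 10,708 = 3,013 / 10,708 = 0.281378.

0.2814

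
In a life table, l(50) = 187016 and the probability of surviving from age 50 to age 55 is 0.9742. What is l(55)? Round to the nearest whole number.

l(55) = l(50) × p = 187016 × 0.9742 = 182191.

182191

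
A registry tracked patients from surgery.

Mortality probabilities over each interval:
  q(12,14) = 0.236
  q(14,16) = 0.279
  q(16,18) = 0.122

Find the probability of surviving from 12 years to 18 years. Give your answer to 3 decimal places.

0.484

The overall survival probability is (1 − 0.236) × (1 − 0.279) × (1 − 0.122).
= 0.764 × 0.721 × 0.878 = 0.483641.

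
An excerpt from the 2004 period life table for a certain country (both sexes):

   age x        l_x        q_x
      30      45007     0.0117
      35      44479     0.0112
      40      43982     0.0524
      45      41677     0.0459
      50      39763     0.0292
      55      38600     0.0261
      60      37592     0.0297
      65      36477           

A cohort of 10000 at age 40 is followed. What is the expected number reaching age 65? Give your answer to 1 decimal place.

The relevant probability is 36477/43982 = 0.829362.
Expected number = 10000 × 0.829362 = 8293.6.

8293.6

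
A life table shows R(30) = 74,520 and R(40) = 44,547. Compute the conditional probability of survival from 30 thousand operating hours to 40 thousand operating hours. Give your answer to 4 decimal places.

The conditional survival probability is R(40)/R(30) = 44,547/74,520 = 0.597786.

0.5978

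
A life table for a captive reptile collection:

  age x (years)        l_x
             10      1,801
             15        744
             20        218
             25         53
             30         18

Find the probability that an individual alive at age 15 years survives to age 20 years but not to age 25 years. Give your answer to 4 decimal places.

This is the probability of reaching 20 but not 25, conditional on being alive at 15: (l_20 − l_25) / l_15.
= (218 − 53) / 744 = 165 / 744 = 0.221774.

0.2218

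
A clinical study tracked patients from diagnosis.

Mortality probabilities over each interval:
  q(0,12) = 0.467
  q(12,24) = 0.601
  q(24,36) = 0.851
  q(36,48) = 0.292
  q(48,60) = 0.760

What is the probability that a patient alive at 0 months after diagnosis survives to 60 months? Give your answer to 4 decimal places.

Chaining the interval survival probabilities: (1 − 0.467) × (1 − 0.601) × (1 − 0.851) × (1 − 0.292) × (1 − 0.760).
= 0.533 × 0.399 × 0.149 × 0.708 × 0.240 = 0.005384.

0.0054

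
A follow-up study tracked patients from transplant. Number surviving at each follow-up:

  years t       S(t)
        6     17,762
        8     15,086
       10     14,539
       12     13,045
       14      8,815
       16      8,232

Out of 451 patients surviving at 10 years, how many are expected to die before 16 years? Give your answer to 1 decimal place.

The relevant probability is 1 − 8,232/14,539 = 0.433799.
Expected number = 451 × 0.433799 = 195.6.

195.6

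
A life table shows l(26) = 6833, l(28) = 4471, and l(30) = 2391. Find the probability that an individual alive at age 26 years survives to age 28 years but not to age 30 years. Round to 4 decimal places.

0.3044

This is the probability of reaching 28 but not 30, conditional on being alive at 26: (l(28) − l(30)) / l(26).
= (4471 − 2391) / 6833 = 2080 / 6833 = 0.304405.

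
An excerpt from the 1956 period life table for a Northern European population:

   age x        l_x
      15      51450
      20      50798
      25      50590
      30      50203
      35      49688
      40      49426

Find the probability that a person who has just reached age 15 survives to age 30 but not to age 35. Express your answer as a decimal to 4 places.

0.0100

We want 15|5q15 = (l_30 − l_35)/l_15.
This is the probability of reaching 30 but not 35, conditional on being alive at 15: (l_30 − l_35) / l_15.
= (50203 − 49688) / 51450 = 515 / 51450 = 0.010010.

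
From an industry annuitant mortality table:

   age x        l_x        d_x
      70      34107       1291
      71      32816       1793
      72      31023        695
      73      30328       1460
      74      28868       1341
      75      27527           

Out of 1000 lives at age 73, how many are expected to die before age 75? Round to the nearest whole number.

92

The relevant probability is 1 − 27527/30328 = 0.092357.
Expected number = 1000 × 0.092357 = 92.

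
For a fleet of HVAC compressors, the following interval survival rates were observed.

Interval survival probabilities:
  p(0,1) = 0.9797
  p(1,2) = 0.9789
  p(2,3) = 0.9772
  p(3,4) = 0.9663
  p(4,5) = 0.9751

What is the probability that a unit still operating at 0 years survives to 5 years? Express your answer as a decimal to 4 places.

0.8830

P(survive 0→5) = 0.9797 × 0.9789 × 0.9772 × 0.9663 × 0.9751.
= 0.883031.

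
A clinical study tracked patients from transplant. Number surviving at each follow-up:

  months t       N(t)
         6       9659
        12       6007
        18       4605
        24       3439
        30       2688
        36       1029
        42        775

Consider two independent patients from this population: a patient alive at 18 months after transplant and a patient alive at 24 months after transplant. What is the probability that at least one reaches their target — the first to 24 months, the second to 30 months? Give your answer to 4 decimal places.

0.9447

p₁ = N(24)/N(18) = 3439/4605 = 0.746797; p₂ = N(30)/N(24) = 2688/3439 = 0.781623.
P(at least one) = 1 − (1−p₁)(1−p₂) = 1 − 0.253203 × 0.218377 = 0.944706.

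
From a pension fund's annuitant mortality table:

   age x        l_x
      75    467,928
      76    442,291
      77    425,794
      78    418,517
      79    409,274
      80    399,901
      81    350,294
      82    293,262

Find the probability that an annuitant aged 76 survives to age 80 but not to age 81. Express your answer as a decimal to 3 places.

0.112

This is the probability of reaching 80 but not 81, conditional on being alive at 76: (l_80 − l_81) / l_76.
= (399,901 − 350,294) / 442,291 = 49,607 / 442,291 = 0.112159.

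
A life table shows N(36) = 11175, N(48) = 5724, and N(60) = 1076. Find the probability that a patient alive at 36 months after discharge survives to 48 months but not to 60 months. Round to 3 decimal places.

This is the probability of reaching 48 but not 60, conditional on being alive at 36: (N(48) − N(60)) / N(36).
= (5724 − 1076) / 11175 = 4648 / 11175 = 0.415928.

0.416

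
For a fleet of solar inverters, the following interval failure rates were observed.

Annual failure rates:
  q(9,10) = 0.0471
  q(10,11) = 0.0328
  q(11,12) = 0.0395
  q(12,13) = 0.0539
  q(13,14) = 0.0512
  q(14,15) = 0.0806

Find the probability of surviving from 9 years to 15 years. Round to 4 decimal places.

P(survive 9→15) = (1 − 0.0471) × (1 − 0.0328) × (1 − 0.0395) × (1 − 0.0539) × (1 − 0.0512) × (1 − 0.0806).
= 0.9529 × 0.9672 × 0.9605 × 0.9461 × 0.9488 × 0.9194 = 0.730596.

0.7306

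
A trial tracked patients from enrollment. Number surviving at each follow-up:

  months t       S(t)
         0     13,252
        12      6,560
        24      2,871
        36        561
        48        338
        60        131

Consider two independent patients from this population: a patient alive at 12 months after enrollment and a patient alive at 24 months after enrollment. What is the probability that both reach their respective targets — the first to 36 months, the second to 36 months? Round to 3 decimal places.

p₁ = S(36)/S(12) = 561/6,560 = 0.085518; p₂ = S(36)/S(24) = 561/2,871 = 0.195402.
P(both) = p₁ × p₂ = 0.085518 × 0.195402 = 0.016710.

0.017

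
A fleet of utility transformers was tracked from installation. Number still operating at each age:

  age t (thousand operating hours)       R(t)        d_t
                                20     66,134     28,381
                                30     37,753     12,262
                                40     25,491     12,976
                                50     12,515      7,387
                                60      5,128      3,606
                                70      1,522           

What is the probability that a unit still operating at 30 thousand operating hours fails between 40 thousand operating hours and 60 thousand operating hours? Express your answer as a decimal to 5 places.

0.53937

This is the probability of reaching 40 but not 60, conditional on being operational at 30: (R(40) − R(60)) / R(30).
= (25,491 − 5,128) / 37,753 = 20,363 / 37,753 = 0.539374.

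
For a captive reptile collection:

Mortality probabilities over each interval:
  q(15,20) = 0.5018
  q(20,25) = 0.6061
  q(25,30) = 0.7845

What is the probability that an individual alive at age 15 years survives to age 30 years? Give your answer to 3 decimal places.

Chaining the interval survival probabilities: (1 − 0.5018) × (1 − 0.6061) × (1 − 0.7845).
= 0.4982 × 0.3939 × 0.2155 = 0.042290.

0.042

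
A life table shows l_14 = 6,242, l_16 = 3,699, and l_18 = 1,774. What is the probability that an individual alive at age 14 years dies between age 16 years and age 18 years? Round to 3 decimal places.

0.308

This is the probability of reaching 16 but not 18, conditional on being alive at 14: (l_16 − l_18) / l_14.
= (3,699 − 1,774) / 6,242 = 1,925 / 6,242 = 0.308395.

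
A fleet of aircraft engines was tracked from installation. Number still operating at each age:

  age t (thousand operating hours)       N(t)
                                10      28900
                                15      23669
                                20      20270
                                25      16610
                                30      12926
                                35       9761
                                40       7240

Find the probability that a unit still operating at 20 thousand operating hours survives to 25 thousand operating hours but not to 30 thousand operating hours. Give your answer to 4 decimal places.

0.1817

This is the probability of reaching 25 but not 30, conditional on being operational at 20: (N(25) − N(30)) / N(20).
= (16610 − 12926) / 20270 = 3684 / 20270 = 0.181746.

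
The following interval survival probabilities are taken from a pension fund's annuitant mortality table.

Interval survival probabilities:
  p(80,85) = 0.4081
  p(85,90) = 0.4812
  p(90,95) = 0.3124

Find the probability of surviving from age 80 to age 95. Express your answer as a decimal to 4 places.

The overall survival probability is 0.4081 × 0.4812 × 0.3124.
= 0.061348.

0.0613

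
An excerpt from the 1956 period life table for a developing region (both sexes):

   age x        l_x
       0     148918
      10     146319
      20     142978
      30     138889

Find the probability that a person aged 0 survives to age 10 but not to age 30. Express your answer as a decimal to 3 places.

0.050

This is the probability of reaching 10 but not 30, conditional on being alive at 0: (l_10 − l_30) / l_0.
= (146319 − 138889) / 148918 = 7430 / 148918 = 0.049893.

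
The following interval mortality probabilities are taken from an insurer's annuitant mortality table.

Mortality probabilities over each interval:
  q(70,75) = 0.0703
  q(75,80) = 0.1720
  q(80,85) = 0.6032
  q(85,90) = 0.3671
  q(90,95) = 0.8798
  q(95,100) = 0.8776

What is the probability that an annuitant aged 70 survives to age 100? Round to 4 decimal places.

0.0028

Chaining the interval survival probabilities: (1 − 0.0703) × (1 − 0.1720) × (1 − 0.6032) × (1 − 0.3671) × (1 − 0.8798) × (1 − 0.8776).
= 0.9297 × 0.8280 × 0.3968 × 0.6329 × 0.1202 × 0.1224 = 0.002844.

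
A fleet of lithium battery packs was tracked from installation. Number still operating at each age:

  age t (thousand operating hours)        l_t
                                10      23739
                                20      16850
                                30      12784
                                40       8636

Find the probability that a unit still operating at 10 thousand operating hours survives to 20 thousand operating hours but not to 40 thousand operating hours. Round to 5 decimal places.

This is the probability of reaching 20 but not 40, conditional on being operational at 10: (l_20 − l_40) / l_10.
= (16850 − 8636) / 23739 = 8214 / 23739 = 0.346013.

0.34601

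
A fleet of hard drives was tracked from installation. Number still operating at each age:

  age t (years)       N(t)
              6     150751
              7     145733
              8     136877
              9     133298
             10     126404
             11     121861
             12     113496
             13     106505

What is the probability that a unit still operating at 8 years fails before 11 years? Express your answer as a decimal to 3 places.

P(fail before 11 | operational at 8) = 1 − N(11)/N(8) = 1 − 121861/136877 = (15016)/136877 = 0.109704.

0.110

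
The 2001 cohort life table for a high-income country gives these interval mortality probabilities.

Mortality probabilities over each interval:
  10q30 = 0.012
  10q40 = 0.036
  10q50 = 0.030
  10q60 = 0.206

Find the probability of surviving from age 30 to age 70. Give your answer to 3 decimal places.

Chaining the interval survival probabilities: (1 − 0.012) × (1 − 0.036) × (1 − 0.030) × (1 − 0.206).
= 0.988 × 0.964 × 0.970 × 0.794 = 0.733544.

0.734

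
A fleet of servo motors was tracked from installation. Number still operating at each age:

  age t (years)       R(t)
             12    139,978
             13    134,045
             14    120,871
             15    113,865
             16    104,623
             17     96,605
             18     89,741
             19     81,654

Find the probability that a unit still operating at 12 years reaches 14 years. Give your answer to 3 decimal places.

The conditional survival probability is R(14)/R(12) = 120,871/139,978 = 0.863500.

0.863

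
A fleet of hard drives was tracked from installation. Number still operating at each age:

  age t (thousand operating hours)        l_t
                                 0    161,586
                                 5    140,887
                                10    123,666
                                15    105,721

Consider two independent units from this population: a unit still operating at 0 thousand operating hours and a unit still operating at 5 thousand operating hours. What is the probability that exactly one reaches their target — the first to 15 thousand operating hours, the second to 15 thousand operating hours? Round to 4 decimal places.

0.4227

p₁ = l_15/l_0 = 105,721/161,586 = 0.654271; p₂ = l_15/l_5 = 105,721/140,887 = 0.750396.
P(exactly one) = p₁(1−p₂) + (1−p₁)p₂ = 0.163309 + 0.259434 = 0.422742.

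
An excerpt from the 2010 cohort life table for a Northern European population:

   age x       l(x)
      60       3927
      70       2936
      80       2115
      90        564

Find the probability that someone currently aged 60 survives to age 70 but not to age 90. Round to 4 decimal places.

0.6040

This is the probability of reaching 70 but not 90, conditional on being alive at 60: (l(70) − l(90)) / l(60).
= (2936 − 564) / 3927 = 2372 / 3927 = 0.604023.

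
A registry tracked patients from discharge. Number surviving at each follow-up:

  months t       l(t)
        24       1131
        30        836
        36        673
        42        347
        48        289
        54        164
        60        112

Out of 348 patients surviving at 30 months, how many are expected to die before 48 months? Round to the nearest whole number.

The relevant probability is 1 − 289/836 = 0.654306.
Expected number = 348 × 0.654306 = 228.

228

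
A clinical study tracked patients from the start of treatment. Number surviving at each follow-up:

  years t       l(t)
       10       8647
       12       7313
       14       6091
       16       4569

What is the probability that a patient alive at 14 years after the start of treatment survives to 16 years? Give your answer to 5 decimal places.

0.75012

The conditional survival probability is l(16)/l(14) = 4569/6091 = 0.750123.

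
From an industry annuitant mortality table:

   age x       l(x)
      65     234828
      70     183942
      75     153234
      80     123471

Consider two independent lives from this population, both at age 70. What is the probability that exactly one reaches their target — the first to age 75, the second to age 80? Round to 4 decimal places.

0.3859

p₁ = l(75)/l(70) = 153234/183942 = 0.833056; p₂ = l(80)/l(70) = 123471/183942 = 0.671250.
P(exactly one) = p₁(1−p₂) + (1−p₁)p₂ = 0.273867 + 0.112061 = 0.385928.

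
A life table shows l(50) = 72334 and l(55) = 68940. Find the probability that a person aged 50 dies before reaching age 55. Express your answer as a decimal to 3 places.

0.047

P(die before 55 | alive at 50) = 1 − l(55)/l(50) = 1 − 68940/72334 = (3394)/72334 = 0.046921.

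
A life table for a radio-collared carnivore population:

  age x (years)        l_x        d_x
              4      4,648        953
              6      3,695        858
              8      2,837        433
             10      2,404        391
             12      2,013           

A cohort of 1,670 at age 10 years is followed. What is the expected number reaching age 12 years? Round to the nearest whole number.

1398

The relevant probability is 2,013/2,404 = 0.837354.
Expected number = 1,670 × 0.837354 = 1398.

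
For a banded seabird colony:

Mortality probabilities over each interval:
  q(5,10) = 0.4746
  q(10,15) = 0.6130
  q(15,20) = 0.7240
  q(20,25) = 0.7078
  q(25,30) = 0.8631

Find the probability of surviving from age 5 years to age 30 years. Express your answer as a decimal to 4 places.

0.0022

Survival from 5 to 30 is the product of surviving each interval: (1 − 0.4746) × (1 − 0.6130) × (1 − 0.7240) × (1 − 0.7078) × (1 − 0.8631).
= 0.5254 × 0.3870 × 0.2760 × 0.2922 × 0.1369 = 0.002245.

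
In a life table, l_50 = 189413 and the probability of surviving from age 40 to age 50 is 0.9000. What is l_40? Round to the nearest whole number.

210459

l_40 = l_50 / p = 189413 / 0.9000 = 210459.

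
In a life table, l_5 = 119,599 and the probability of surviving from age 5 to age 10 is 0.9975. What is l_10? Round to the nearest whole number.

l_10 = l_5 × p = 119,599 × 0.9975 = 119300.

119300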